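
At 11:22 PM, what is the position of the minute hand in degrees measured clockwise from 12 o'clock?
The minute hand moves 6 degrees per minute.
At 11:22: 22 x 6 = 132 degrees

Final answer: 132 degrees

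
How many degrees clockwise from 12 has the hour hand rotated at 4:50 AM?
The hour hand moves 30 degrees per hour and 0.5 degrees per minute.
At 4:50: (4) x 30 + 50 x 0.5 = 120 + 25 = 145 degrees

Final answer: 145 degrees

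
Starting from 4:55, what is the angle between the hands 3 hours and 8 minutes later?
First find the time 3 hours and 8 minutes after 4:55.
Total minutes: 4 x 60 + 55 + 3 x 60 + 8 = 483.
483 mod 720 = 483 minutes = 8:03.
Now compute the angle at 8:03:
Hour hand: 8 x 30 + 3 x 0.5 = 241.5 degrees
Minute hand: 3 x 6 = 18 degrees
Difference: |241.5 - 18| = 223.5 degrees
Smaller angle: 360 - 223.5 = 136.5 degrees

Final answer: 136.5 degrees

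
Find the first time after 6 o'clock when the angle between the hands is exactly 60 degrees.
At t minutes past 6:00, the hour hand is at 30 x 6 + 0.5t degrees and the minute hand is at 6t degrees.
The smaller angle between them is 60 degrees when |30H - 5.5t| = 60 or |30H - 5.5t| = 300.
With H = 6, solve 30 x 6 - 5.5t = +/- target for each target:
  t = (30 x 6 - 60) / 5.5 = 21.82
  t = (30 x 6 + 60) / 5.5 = 43.64
  t = (30 x 6 - 300) / 5.5 = -21.82 (outside (0, 60))
  t = (30 x 6 + 300) / 5.5 = 87.27 (outside (0, 60))
Valid solutions in (0, 60): {21.82, 43.64} minutes.
The first occurrence is t = 21.82 minutes.
The hands form a 60-degree angle at 21.82 minutes past 6:00.

Final answer: 21.82 minutes past 6:00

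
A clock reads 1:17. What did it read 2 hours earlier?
Starting time: 1:17 = 77 total minutes past 12:00
Subtracting: 2 hours = 120 minutes
77 - 120 = -43 (negative, add 12 hours = 720) = 677 minutes
= 11 hours and 17 minutes past 12:00 = 11:17

Final answer: 11:17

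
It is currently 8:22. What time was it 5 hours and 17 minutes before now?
Starting time: 8:22 = 502 total minutes past 12:00
Subtracting: 5 hours and 17 minutes = 317 minutes
502 - 317 = 185 minutes
= 3 hours and 5 minutes past 12:00 = 3:05

Final answer: 3:05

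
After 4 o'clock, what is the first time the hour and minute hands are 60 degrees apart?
At t minutes past 4:00, the hour hand is at 30 x 4 + 0.5t degrees and the minute hand is at 6t degrees.
The smaller angle between them is 60 degrees when |30H - 5.5t| = 60 or |30H - 5.5t| = 300.
With H = 4, solve 30 x 4 - 5.5t = +/- target for each target:
  t = (30 x 4 - 60) / 5.5 = 10.91
  t = (30 x 4 + 60) / 5.5 = 32.73
  t = (30 x 4 - 300) / 5.5 = -32.73 (outside (0, 60))
  t = (30 x 4 + 300) / 5.5 = 76.36 (outside (0, 60))
Valid solutions in (0, 60): {10.91, 32.73} minutes.
The first occurrence is t = 10.91 minutes.
The hands form a 60-degree angle at 10.91 minutes past 4:00.

Final answer: 10.91 minutes past 4:00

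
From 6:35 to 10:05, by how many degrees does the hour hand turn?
The hour hand moves 0.5 degrees per minute.
Time elapsed: 10:05 - 6:35 = 210 minutes
Angular displacement: 210 x 0.5 = 105 degrees

Final answer: 105 degrees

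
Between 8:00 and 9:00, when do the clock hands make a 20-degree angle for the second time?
At t minutes past 8:00, the hour hand is at 30 x 8 + 0.5t degrees and the minute hand is at 6t degrees.
The smaller angle between them is 20 degrees when |30H - 5.5t| = 20 or |30H - 5.5t| = 340.
With H = 8, solve 30 x 8 - 5.5t = +/- target for each target:
  t = (30 x 8 - 20) / 5.5 = 40
  t = (30 x 8 + 20) / 5.5 = 47.27
  t = (30 x 8 - 340) / 5.5 = -18.18 (outside (0, 60))
  t = (30 x 8 + 340) / 5.5 = 105.45 (outside (0, 60))
Valid solutions in (0, 60): {40, 47.27} minutes.
The second occurrence is t = 47.27 minutes.
The hands form a 20-degree angle at 47.27 minutes past 8:00.

Final answer: 47.27 minutes past 8:00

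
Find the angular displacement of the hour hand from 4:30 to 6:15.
The hour hand moves 0.5 degrees per minute.
Time elapsed: 6:15 - 4:30 = 105 minutes
Angular displacement: 105 x 0.5 = 52.5 degrees

Final answer: 52.5 degrees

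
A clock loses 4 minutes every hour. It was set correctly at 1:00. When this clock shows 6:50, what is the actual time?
For every 60 true minutes, the faulty clock advances 56 minutes, so 1 faulty-clock minute corresponds to 60/56 true minutes.
From 1:00 to 6:50 on the faulty dial is 350 minutes.
True elapsed: 350 x 60/56 = 375 minutes = 6 hours and 15 minutes.
True time: 1:00 + 6 hours and 15 minutes = 7:15.

Final answer: 7:15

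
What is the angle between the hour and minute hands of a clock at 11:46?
Hour hand position: 11 x 30 + 46 x 0.5 = 353 degrees
Minute hand position: 46 x 6 = 276 degrees
Difference: |353 - 276| = 77 degrees
The angle between the hands is 77 degrees

Final answer: 77 degrees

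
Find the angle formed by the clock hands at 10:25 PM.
Hour hand position: 10 x 30 + 25 x 0.5 = 312.5 degrees
Minute hand position: 25 x 6 = 150 degrees
Difference: |312.5 - 150| = 162.5 degrees
The angle between the hands is 162.5 degrees

Final answer: 162.5 degrees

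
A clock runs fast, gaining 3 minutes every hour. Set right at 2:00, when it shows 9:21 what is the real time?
For every 60 true minutes, the faulty clock advances 63 minutes, so 1 faulty-clock minute corresponds to 60/63 true minutes.
From 2:00 to 9:21 on the faulty dial is 441 minutes.
True elapsed: 441 x 60/63 = 420 minutes = 7 hours.
True time: 2:00 + 7 hours = 9:00.

Final answer: 9:00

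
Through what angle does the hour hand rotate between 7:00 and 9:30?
The hour hand moves 0.5 degrees per minute.
Time elapsed: 9:30 - 7:00 = 150 minutes
Angular displacement: 150 x 0.5 = 75 degrees

Final answer: 75 degrees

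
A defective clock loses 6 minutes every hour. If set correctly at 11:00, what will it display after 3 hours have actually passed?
For every 60 true minutes, the faulty clock advances 60 - 6 = 54 minutes.
True elapsed: 3 hours = 180 minutes.
Faulty clock advances: 180 x 54/60 = 162 minutes (drift: 18 minutes behind).
Shown time: 11:00 + 162 minutes = 1:42.

Final answer: 1:42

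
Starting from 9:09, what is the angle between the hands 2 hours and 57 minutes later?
First find the time 2 hours and 57 minutes after 9:09.
Total minutes: 9 x 60 + 9 + 2 x 60 + 57 = 726.
726 mod 720 = 6 minutes = 12:06.
Now compute the angle at 12:06:
Hour hand: 0 x 30 + 6 x 0.5 = 3 degrees
Minute hand: 6 x 6 = 36 degrees
Difference: |3 - 36| = 33 degrees
The angle is 33 degrees

Final answer: 33 degrees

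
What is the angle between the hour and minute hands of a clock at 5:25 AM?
Hour hand position: 5 x 30 + 25 x 0.5 = 162.5 degrees
Minute hand position: 25 x 6 = 150 degrees
Difference: |162.5 - 150| = 12.5 degrees
The angle between the hands is 12.5 degrees

Final answer: 12.5 degrees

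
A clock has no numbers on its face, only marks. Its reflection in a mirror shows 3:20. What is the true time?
Reflection across the vertical (12-6) axis maps a hand at angle A degrees to (360 - A) degrees, which sends a reading of T minutes past 12:00 to (720 - T) minutes past 12:00.
Mirror reads 3:20 = 200 minutes past 12:00.
Actual time: (720 - 200) mod 720 = 520 minutes = 8:40.

Final answer: 8:40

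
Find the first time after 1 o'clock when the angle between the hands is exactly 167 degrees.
At t minutes past 1:00, the hour hand is at 30 x 1 + 0.5t degrees and the minute hand is at 6t degrees.
The smaller angle between them is 167 degrees when |30H - 5.5t| = 167 or |30H - 5.5t| = 193.
With H = 1, solve 30 x 1 - 5.5t = +/- target for each target:
  t = (30 x 1 - 167) / 5.5 = -24.91 (outside (0, 60))
  t = (30 x 1 + 167) / 5.5 = 35.82
  t = (30 x 1 - 193) / 5.5 = -29.64 (outside (0, 60))
  t = (30 x 1 + 193) / 5.5 = 40.55
Valid solutions in (0, 60): {35.82, 40.55} minutes.
The first occurrence is t = 35.82 minutes.
The hands form a 167-degree angle at 35.82 minutes past 1:00.

Final answer: 35.82 minutes past 1:00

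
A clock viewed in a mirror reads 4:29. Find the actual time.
Reflection across the vertical (12-6) axis maps a hand at angle A degrees to (360 - A) degrees, which sends a reading of T minutes past 12:00 to (720 - T) minutes past 12:00.
Mirror reads 4:29 = 269 minutes past 12:00.
Actual time: (720 - 269) mod 720 = 451 minutes = 7:31.

Final answer: 7:31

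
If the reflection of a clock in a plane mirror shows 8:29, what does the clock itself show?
Reflection across the vertical (12-6) axis maps a hand at angle A degrees to (360 - A) degrees, which sends a reading of T minutes past 12:00 to (720 - T) minutes past 12:00.
Mirror reads 8:29 = 509 minutes past 12:00.
Actual time: (720 - 509) mod 720 = 211 minutes = 3:31.

Final answer: 3:31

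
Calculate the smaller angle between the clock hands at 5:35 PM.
Hour hand position: 5 x 30 + 35 x 0.5 = 167.5 degrees
Minute hand position: 35 x 6 = 210 degrees
Difference: |167.5 - 210| = 42.5 degrees
The angle between the hands is 42.5 degrees

Final answer: 42.5 degrees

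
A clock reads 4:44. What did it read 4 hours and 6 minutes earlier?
Starting time: 4:44 = 284 total minutes past 12:00
Subtracting: 4 hours and 6 minutes = 246 minutes
284 - 246 = 38 minutes
= 38 minutes past 12:00 = 12:38

Final answer: 12:38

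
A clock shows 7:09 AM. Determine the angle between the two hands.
Hour hand position: 7 x 30 + 9 x 0.5 = 214.5 degrees
Minute hand position: 9 x 6 = 54 degrees
Difference: |214.5 - 54| = 160.5 degrees
The angle between the hands is 160.5 degrees

Final answer: 160.5 degrees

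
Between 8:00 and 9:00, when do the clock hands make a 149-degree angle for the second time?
At t minutes past 8:00, the hour hand is at 30 x 8 + 0.5t degrees and the minute hand is at 6t degrees.
The smaller angle between them is 149 degrees when |30H - 5.5t| = 149 or |30H - 5.5t| = 211.
With H = 8, solve 30 x 8 - 5.5t = +/- target for each target:
  t = (30 x 8 - 149) / 5.5 = 16.55
  t = (30 x 8 + 149) / 5.5 = 70.73 (outside (0, 60))
  t = (30 x 8 - 211) / 5.5 = 5.27
  t = (30 x 8 + 211) / 5.5 = 82 (outside (0, 60))
Valid solutions in (0, 60): {5.27, 16.55} minutes.
The second occurrence is t = 16.55 minutes.
The hands form a 149-degree angle at 16.55 minutes past 8:00.

Final answer: 16.55 minutes past 8:00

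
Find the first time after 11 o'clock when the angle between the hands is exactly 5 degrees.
At t minutes past 11:00, the hour hand is at 30 x 11 + 0.5t degrees and the minute hand is at 6t degrees.
The smaller angle between them is 5 degrees when |30H - 5.5t| = 5 or |30H - 5.5t| = 355.
With H = 11, solve 30 x 11 - 5.5t = +/- target for each target:
  t = (30 x 11 - 5) / 5.5 = 59.09
  t = (30 x 11 + 5) / 5.5 = 60.91 (outside (0, 60))
  t = (30 x 11 - 355) / 5.5 = -4.55 (outside (0, 60))
  t = (30 x 11 + 355) / 5.5 = 124.55 (outside (0, 60))
Valid solutions in (0, 60): {59.09} minutes.
The first occurrence is t = 59.09 minutes.
The hands form a 5-degree angle at 59.09 minutes past 11:00.

Final answer: 59.09 minutes past 11:00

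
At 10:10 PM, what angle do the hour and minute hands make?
Hour hand position: 10 x 30 + 10 x 0.5 = 305 degrees
Minute hand position: 10 x 6 = 60 degrees
Difference: |305 - 60| = 245 degrees
Since 245 > 180, the smaller angle is 360 - 245 = 115 degrees

Final answer: 115 degrees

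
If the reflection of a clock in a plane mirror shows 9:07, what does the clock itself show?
Reflection across the vertical (12-6) axis maps a hand at angle A degrees to (360 - A) degrees, which sends a reading of T minutes past 12:00 to (720 - T) minutes past 12:00.
Mirror reads 9:07 = 547 minutes past 12:00.
Actual time: (720 - 547) mod 720 = 173 minutes = 2:53.

Final answer: 2:53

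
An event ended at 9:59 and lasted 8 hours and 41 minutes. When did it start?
Starting time: 9:59 = 599 total minutes past 12:00
Subtracting: 8 hours and 41 minutes = 521 minutes
599 - 521 = 78 minutes
= 1 hour and 18 minutes past 12:00 = 1:18

Final answer: 1:18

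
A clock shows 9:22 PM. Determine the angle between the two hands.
Hour hand position: 9 x 30 + 22 x 0.5 = 281 degrees
Minute hand position: 22 x 6 = 132 degrees
Difference: |281 - 132| = 149 degrees
The angle between the hands is 149 degrees

Final answer: 149 degrees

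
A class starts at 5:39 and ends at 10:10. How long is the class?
From 5:39 to 10:10:
(10 x 60 + 10) - (5 x 60 + 39) = 610 - 339 = 271 minutes
= 4 hours and 31 minutes

Final answer: 4 hours and 31 minutes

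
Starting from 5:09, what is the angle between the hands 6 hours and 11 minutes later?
First find the time 6 hours and 11 minutes after 5:09.
Total minutes: 5 x 60 + 9 + 6 x 60 + 11 = 680.
680 mod 720 = 680 minutes = 11:20.
Now compute the angle at 11:20:
Hour hand: 11 x 30 + 20 x 0.5 = 340 degrees
Minute hand: 20 x 6 = 120 degrees
Difference: |340 - 120| = 220 degrees
Smaller angle: 360 - 220 = 140 degrees

Final answer: 140 degrees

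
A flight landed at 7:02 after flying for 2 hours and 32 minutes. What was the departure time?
Starting time: 7:02 = 422 total minutes past 12:00
Subtracting: 2 hours and 32 minutes = 152 minutes
422 - 152 = 270 minutes
= 4 hours and 30 minutes past 12:00 = 4:30

Final answer: 4:30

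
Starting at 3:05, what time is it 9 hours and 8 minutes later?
Starting time: 3:05
Adding 8 minutes to 5 minutes: 5 + 8 = 13 minutes
Adding 9 hours: 3 + 9 = 12
Final time: 12:13

Final answer: 12:13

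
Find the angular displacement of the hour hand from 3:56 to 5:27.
The hour hand moves 0.5 degrees per minute.
Time elapsed: 5:27 - 3:56 = 91 minutes
Angular displacement: 91 x 0.5 = 45.5 degrees

Final answer: 45.5 degrees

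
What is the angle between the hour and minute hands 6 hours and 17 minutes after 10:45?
First find the time 6 hours and 17 minutes after 10:45.
Total minutes: 10 x 60 + 45 + 6 x 60 + 17 = 1022.
1022 mod 720 = 302 minutes = 5:02.
Now compute the angle at 5:02:
Hour hand: 5 x 30 + 2 x 0.5 = 151 degrees
Minute hand: 2 x 6 = 12 degrees
Difference: |151 - 12| = 139 degrees
The angle is 139 degrees

Final answer: 139 degrees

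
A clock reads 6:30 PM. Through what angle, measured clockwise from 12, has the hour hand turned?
The hour hand moves 30 degrees per hour and 0.5 degrees per minute.
At 6:30: (6) x 30 + 30 x 0.5 = 180 + 15 = 195 degrees

Final answer: 195 degrees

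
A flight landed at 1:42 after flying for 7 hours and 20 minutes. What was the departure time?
Starting time: 1:42 = 102 total minutes past 12:00
Subtracting: 7 hours and 20 minutes = 440 minutes
102 - 440 = -338 (negative, add 12 hours = 720) = 382 minutes
= 6 hours and 22 minutes past 12:00 = 6:22

Final answer: 6:22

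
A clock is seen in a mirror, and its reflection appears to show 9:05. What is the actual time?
Reflection across the vertical (12-6) axis maps a hand at angle A degrees to (360 - A) degrees, which sends a reading of T minutes past 12:00 to (720 - T) minutes past 12:00.
Mirror reads 9:05 = 545 minutes past 12:00.
Actual time: (720 - 545) mod 720 = 175 minutes = 2:55.

Final answer: 2:55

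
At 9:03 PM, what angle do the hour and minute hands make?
Hour hand position: 9 x 30 + 3 x 0.5 = 271.5 degrees
Minute hand position: 3 x 6 = 18 degrees
Difference: |271.5 - 18| = 253.5 degrees
Since 253.5 > 180, the smaller angle is 360 - 253.5 = 106.5 degrees

Final answer: 106.5 degrees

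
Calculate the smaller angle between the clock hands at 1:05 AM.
Hour hand position: 1 x 30 + 5 x 0.5 = 32.5 degrees
Minute hand position: 5 x 6 = 30 degrees
Difference: |32.5 - 30| = 2.5 degrees
The angle between the hands is 2.5 degrees

Final answer: 2.5 degrees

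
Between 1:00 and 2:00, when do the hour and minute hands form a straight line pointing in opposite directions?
For hands to be 180 degrees apart: |30H - 5.5t| = 180
With H = 1: t = (30 x 1 + 180)/5.5 = 38.18 or t = (30 x 1 - 180)/5.5 = -27.27
First valid solution (0 < t < 60): t = 38.18 minutes
The hands are opposite at 38.18 minutes past 1:00.

Final answer: 38.18 minutes past 1:00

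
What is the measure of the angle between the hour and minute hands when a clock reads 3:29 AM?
Hour hand position: 3 x 30 + 29 x 0.5 = 104.5 degrees
Minute hand position: 29 x 6 = 174 degrees
Difference: |104.5 - 174| = 69.5 degrees
The angle between the hands is 69.5 degrees

Final answer: 69.5 degrees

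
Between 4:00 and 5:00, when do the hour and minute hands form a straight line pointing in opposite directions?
For hands to be 180 degrees apart: |30H - 5.5t| = 180
With H = 4: t = (30 x 4 + 180)/5.5 = 54.55 or t = (30 x 4 - 180)/5.5 = -10.91
First valid solution (0 < t < 60): t = 54.55 minutes
The hands are opposite at 54.55 minutes past 4:00.

Final answer: 54.55 minutes past 4:00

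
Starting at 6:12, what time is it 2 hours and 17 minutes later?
Starting time: 6:12
Adding 17 minutes to 12 minutes: 12 + 17 = 29 minutes
Adding 2 hours: 6 + 2 = 8
Final time: 8:29

Final answer: 8:29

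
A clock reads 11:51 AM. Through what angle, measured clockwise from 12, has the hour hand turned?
The hour hand moves 30 degrees per hour and 0.5 degrees per minute.
At 11:51: (11) x 30 + 51 x 0.5 = 330 + 25.5 = 355.5 degrees

Final answer: 355.5 degrees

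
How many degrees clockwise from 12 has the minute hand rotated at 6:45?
The minute hand moves 6 degrees per minute.
At 6:45: 45 x 6 = 270 degrees

Final answer: 270 degrees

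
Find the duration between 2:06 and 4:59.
From 2:06 to 4:59:
(4 x 60 + 59) - (2 x 60 + 6) = 299 - 126 = 173 minutes
= 2 hours and 53 minutes

Final answer: 2 hours and 53 minutes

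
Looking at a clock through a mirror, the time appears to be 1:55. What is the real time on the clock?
Reflection across the vertical (12-6) axis maps a hand at angle A degrees to (360 - A) degrees, which sends a reading of T minutes past 12:00 to (720 - T) minutes past 12:00.
Mirror reads 1:55 = 115 minutes past 12:00.
Actual time: (720 - 115) mod 720 = 605 minutes = 10:05.

Final answer: 10:05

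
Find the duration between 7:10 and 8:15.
From 7:10 to 8:15:
(8 x 60 + 15) - (7 x 60 + 10) = 495 - 430 = 65 minutes
= 1 hour and 5 minutes

Final answer: 1 hour and 5 minutes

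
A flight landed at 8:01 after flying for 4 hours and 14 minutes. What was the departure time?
Starting time: 8:01 = 481 total minutes past 12:00
Subtracting: 4 hours and 14 minutes = 254 minutes
481 - 254 = 227 minutes
= 3 hours and 47 minutes past 12:00 = 3:47

Final answer: 3:47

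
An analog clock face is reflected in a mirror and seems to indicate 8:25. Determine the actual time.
Reflection across the vertical (12-6) axis maps a hand at angle A degrees to (360 - A) degrees, which sends a reading of T minutes past 12:00 to (720 - T) minutes past 12:00.
Mirror reads 8:25 = 505 minutes past 12:00.
Actual time: (720 - 505) mod 720 = 215 minutes = 3:35.

Final answer: 3:35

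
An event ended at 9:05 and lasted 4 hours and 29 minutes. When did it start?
Starting time: 9:05 = 545 total minutes past 12:00
Subtracting: 4 hours and 29 minutes = 269 minutes
545 - 269 = 276 minutes
= 4 hours and 36 minutes past 12:00 = 4:36

Final answer: 4:36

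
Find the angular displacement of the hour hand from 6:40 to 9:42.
The hour hand moves 0.5 degrees per minute.
Time elapsed: 9:42 - 6:40 = 182 minutes
Angular displacement: 182 x 0.5 = 91 degrees

Final answer: 91 degrees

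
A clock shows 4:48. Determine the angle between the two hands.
Hour hand position: 4 x 30 + 48 x 0.5 = 144 degrees
Minute hand position: 48 x 6 = 288 degrees
Difference: |144 - 288| = 144 degrees
The angle between the hands is 144 degrees

Final answer: 144 degrees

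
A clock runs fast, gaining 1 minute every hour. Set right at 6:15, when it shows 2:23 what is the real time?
For every 60 true minutes, the faulty clock advances 61 minutes, so 1 faulty-clock minute corresponds to 60/61 true minutes.
From 6:15 to 2:23 on the faulty dial is 488 minutes.
True elapsed: 488 x 60/61 = 480 minutes = 8 hours.
True time: 6:15 + 8 hours = 2:15.

Final answer: 2:15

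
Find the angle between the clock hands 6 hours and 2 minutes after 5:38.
First find the time 6 hours and 2 minutes after 5:38.
Total minutes: 5 x 60 + 38 + 6 x 60 + 2 = 700.
700 mod 720 = 700 minutes = 11:40.
Now compute the angle at 11:40:
Hour hand: 11 x 30 + 40 x 0.5 = 350 degrees
Minute hand: 40 x 6 = 240 degrees
Difference: |350 - 240| = 110 degrees
The angle is 110 degrees

Final answer: 110 degrees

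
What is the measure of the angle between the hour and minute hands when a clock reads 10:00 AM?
Hour hand position: 10 x 30 + 0 x 0.5 = 300 degrees
Minute hand position: 0 x 6 = 0 degrees
Difference: |300 - 0| = 300 degrees
Since 300 > 180, the smaller angle is 360 - 300 = 60 degrees

Final answer: 60 degrees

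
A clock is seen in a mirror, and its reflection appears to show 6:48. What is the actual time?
Reflection across the vertical (12-6) axis maps a hand at angle A degrees to (360 - A) degrees, which sends a reading of T minutes past 12:00 to (720 - T) minutes past 12:00.
Mirror reads 6:48 = 408 minutes past 12:00.
Actual time: (720 - 408) mod 720 = 312 minutes = 5:12.

Final answer: 5:12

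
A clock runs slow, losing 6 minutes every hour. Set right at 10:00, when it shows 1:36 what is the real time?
For every 60 true minutes, the faulty clock advances 54 minutes, so 1 faulty-clock minute corresponds to 60/54 true minutes.
From 10:00 to 1:36 on the faulty dial is 216 minutes.
True elapsed: 216 x 60/54 = 240 minutes = 4 hours.
True time: 10:00 + 4 hours = 2:00.

Final answer: 2:00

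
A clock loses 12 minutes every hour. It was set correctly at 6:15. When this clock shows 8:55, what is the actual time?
For every 60 true minutes, the faulty clock advances 48 minutes, so 1 faulty-clock minute corresponds to 60/48 true minutes.
From 6:15 to 8:55 on the faulty dial is 160 minutes.
True elapsed: 160 x 60/48 = 200 minutes = 3 hours and 20 minutes.
True time: 6:15 + 3 hours and 20 minutes = 9:35.

Final answer: 9:35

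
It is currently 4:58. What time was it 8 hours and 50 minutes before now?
Starting time: 4:58 = 298 total minutes past 12:00
Subtracting: 8 hours and 50 minutes = 530 minutes
298 - 530 = -232 (negative, add 12 hours = 720) = 488 minutes
= 8 hours and 8 minutes past 12:00 = 8:08

Final answer: 8:08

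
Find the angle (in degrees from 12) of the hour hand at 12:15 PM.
The hour hand moves 30 degrees per hour and 0.5 degrees per minute.
At 12:15: (0) x 30 + 15 x 0.5 = 0 + 7.5 = 7.5 degrees

Final answer: 7.5 degrees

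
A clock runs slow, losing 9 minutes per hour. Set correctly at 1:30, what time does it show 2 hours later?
For every 60 true minutes, the faulty clock advances 60 - 9 = 51 minutes.
True elapsed: 2 hours = 120 minutes.
Faulty clock advances: 120 x 51/60 = 102 minutes (drift: 18 minutes behind).
Shown time: 1:30 + 102 minutes = 3:12.

Final answer: 3:12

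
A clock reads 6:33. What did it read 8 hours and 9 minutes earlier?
Starting time: 6:33 = 393 total minutes past 12:00
Subtracting: 8 hours and 9 minutes = 489 minutes
393 - 489 = -96 (negative, add 12 hours = 720) = 624 minutes
= 10 hours and 24 minutes past 12:00 = 10:24

Final answer: 10:24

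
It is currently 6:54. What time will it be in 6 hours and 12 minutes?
Starting time: 6:54
Adding 12 minutes to 54 minutes: 54 + 12 = 66 minutes = 1 hour and 6 minutes
Adding 6 hours: 6 + 6 + 1 (carry) = 13 - 12 = 1
Final time: 1:06

Final answer: 1:06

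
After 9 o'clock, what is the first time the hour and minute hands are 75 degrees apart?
At t minutes past 9:00, the hour hand is at 30 x 9 + 0.5t degrees and the minute hand is at 6t degrees.
The smaller angle between them is 75 degrees when |30H - 5.5t| = 75 or |30H - 5.5t| = 285.
With H = 9, solve 30 x 9 - 5.5t = +/- target for each target:
  t = (30 x 9 - 75) / 5.5 = 35.45
  t = (30 x 9 + 75) / 5.5 = 62.73 (outside (0, 60))
  t = (30 x 9 - 285) / 5.5 = -2.73 (outside (0, 60))
  t = (30 x 9 + 285) / 5.5 = 100.91 (outside (0, 60))
Valid solutions in (0, 60): {35.45} minutes.
The first occurrence is t = 35.45 minutes.
The hands form a 75-degree angle at 35.45 minutes past 9:00.

Final answer: 35.45 minutes past 9:00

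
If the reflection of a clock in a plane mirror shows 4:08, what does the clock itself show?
Reflection across the vertical (12-6) axis maps a hand at angle A degrees to (360 - A) degrees, which sends a reading of T minutes past 12:00 to (720 - T) minutes past 12:00.
Mirror reads 4:08 = 248 minutes past 12:00.
Actual time: (720 - 248) mod 720 = 472 minutes = 7:52.

Final answer: 7:52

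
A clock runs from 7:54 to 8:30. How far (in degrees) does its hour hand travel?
The hour hand moves 0.5 degrees per minute.
Time elapsed: 8:30 - 7:54 = 36 minutes
Angular displacement: 36 x 0.5 = 18 degrees

Final answer: 18 degrees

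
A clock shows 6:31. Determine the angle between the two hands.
Hour hand position: 6 x 30 + 31 x 0.5 = 195.5 degrees
Minute hand position: 31 x 6 = 186 degrees
Difference: |195.5 - 186| = 9.5 degrees
The angle between the hands is 9.5 degrees

Final answer: 9.5 degrees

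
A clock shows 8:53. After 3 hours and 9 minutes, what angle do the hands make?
First find the time 3 hours and 9 minutes after 8:53.
Total minutes: 8 x 60 + 53 + 3 x 60 + 9 = 722.
722 mod 720 = 2 minutes = 12:02.
Now compute the angle at 12:02:
Hour hand: 0 x 30 + 2 x 0.5 = 1 degrees
Minute hand: 2 x 6 = 12 degrees
Difference: |1 - 12| = 11 degrees
The angle is 11 degrees

Final answer: 11 degrees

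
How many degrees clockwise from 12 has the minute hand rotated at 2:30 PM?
The minute hand moves 6 degrees per minute.
At 2:30: 30 x 6 = 180 degrees

Final answer: 180 degrees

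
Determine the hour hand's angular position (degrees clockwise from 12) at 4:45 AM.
The hour hand moves 30 degrees per hour and 0.5 degrees per minute.
At 4:45: (4) x 30 + 45 x 0.5 = 120 + 22.5 = 142.5 degrees

Final answer: 142.5 degrees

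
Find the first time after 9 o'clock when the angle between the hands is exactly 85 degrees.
At t minutes past 9:00, the hour hand is at 30 x 9 + 0.5t degrees and the minute hand is at 6t degrees.
The smaller angle between them is 85 degrees when |30H - 5.5t| = 85 or |30H - 5.5t| = 275.
With H = 9, solve 30 x 9 - 5.5t = +/- target for each target:
  t = (30 x 9 - 85) / 5.5 = 33.64
  t = (30 x 9 + 85) / 5.5 = 64.55 (outside (0, 60))
  t = (30 x 9 - 275) / 5.5 = -0.91 (outside (0, 60))
  t = (30 x 9 + 275) / 5.5 = 99.09 (outside (0, 60))
Valid solutions in (0, 60): {33.64} minutes.
The first occurrence is t = 33.64 minutes.
The hands form a 85-degree angle at 33.64 minutes past 9:00.

Final answer: 33.64 minutes past 9:00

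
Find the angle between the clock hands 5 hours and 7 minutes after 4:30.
First find the time 5 hours and 7 minutes after 4:30.
Total minutes: 4 x 60 + 30 + 5 x 60 + 7 = 577.
577 mod 720 = 577 minutes = 9:37.
Now compute the angle at 9:37:
Hour hand: 9 x 30 + 37 x 0.5 = 288.5 degrees
Minute hand: 37 x 6 = 222 degrees
Difference: |288.5 - 222| = 66.5 degrees
The angle is 66.5 degrees

Final answer: 66.5 degrees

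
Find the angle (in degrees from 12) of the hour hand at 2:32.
The hour hand moves 30 degrees per hour and 0.5 degrees per minute.
At 2:32: (2) x 30 + 32 x 0.5 = 60 + 16 = 76 degrees

Final answer: 76 degrees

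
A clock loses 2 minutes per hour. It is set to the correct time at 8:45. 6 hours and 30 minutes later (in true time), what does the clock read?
For every 60 true minutes, the faulty clock advances 60 - 2 = 58 minutes.
True elapsed: 6 hours and 30 minutes = 390 minutes.
Faulty clock advances: 390 x 58/60 = 377 minutes (drift: 13 minutes behind).
Shown time: 8:45 + 377 minutes = 3:02.

Final answer: 3:02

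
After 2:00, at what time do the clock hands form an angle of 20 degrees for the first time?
At t minutes past 2:00, the hour hand is at 30 x 2 + 0.5t degrees and the minute hand is at 6t degrees.
The smaller angle between them is 20 degrees when |30H - 5.5t| = 20 or |30H - 5.5t| = 340.
With H = 2, solve 30 x 2 - 5.5t = +/- target for each target:
  t = (30 x 2 - 20) / 5.5 = 7.27
  t = (30 x 2 + 20) / 5.5 = 14.55
  t = (30 x 2 - 340) / 5.5 = -50.91 (outside (0, 60))
  t = (30 x 2 + 340) / 5.5 = 72.73 (outside (0, 60))
Valid solutions in (0, 60): {7.27, 14.55} minutes.
The first occurrence is t = 7.27 minutes.
The hands form a 20-degree angle at 7.27 minutes past 2:00.

Final answer: 7.27 minutes past 2:00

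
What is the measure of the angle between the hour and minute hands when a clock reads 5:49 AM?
Hour hand position: 5 x 30 + 49 x 0.5 = 174.5 degrees
Minute hand position: 49 x 6 = 294 degrees
Difference: |174.5 - 294| = 119.5 degrees
The angle between the hands is 119.5 degrees

Final answer: 119.5 degrees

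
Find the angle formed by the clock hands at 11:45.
Hour hand position: 11 x 30 + 45 x 0.5 = 352.5 degrees
Minute hand position: 45 x 6 = 270 degrees
Difference: |352.5 - 270| = 82.5 degrees
The angle between the hands is 82.5 degrees

Final answer: 82.5 degrees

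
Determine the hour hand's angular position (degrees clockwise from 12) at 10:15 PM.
The hour hand moves 30 degrees per hour and 0.5 degrees per minute.
At 10:15: (10) x 30 + 15 x 0.5 = 300 + 7.5 = 307.5 degrees

Final answer: 307.5 degrees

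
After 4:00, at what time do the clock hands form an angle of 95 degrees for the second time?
At t minutes past 4:00, the hour hand is at 30 x 4 + 0.5t degrees and the minute hand is at 6t degrees.
The smaller angle between them is 95 degrees when |30H - 5.5t| = 95 or |30H - 5.5t| = 265.
With H = 4, solve 30 x 4 - 5.5t = +/- target for each target:
  t = (30 x 4 - 95) / 5.5 = 4.55
  t = (30 x 4 + 95) / 5.5 = 39.09
  t = (30 x 4 - 265) / 5.5 = -26.36 (outside (0, 60))
  t = (30 x 4 + 265) / 5.5 = 70 (outside (0, 60))
Valid solutions in (0, 60): {4.55, 39.09} minutes.
The second occurrence is t = 39.09 minutes.
The hands form a 95-degree angle at 39.09 minutes past 4:00.

Final answer: 39.09 minutes past 4:00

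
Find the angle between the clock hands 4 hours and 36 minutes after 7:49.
First find the time 4 hours and 36 minutes after 7:49.
Total minutes: 7 x 60 + 49 + 4 x 60 + 36 = 745.
745 mod 720 = 25 minutes = 12:25.
Now compute the angle at 12:25:
Hour hand: 0 x 30 + 25 x 0.5 = 12.5 degrees
Minute hand: 25 x 6 = 150 degrees
Difference: |12.5 - 150| = 137.5 degrees
The angle is 137.5 degrees

Final answer: 137.5 degrees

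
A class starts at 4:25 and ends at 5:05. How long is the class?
From 4:25 to 5:05:
(5 x 60 + 5) - (4 x 60 + 25) = 305 - 265 = 40 minutes
= 40 minutes

Final answer: 40 minutes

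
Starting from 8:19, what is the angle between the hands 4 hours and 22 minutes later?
First find the time 4 hours and 22 minutes after 8:19.
Total minutes: 8 x 60 + 19 + 4 x 60 + 22 = 761.
761 mod 720 = 41 minutes = 12:41.
Now compute the angle at 12:41:
Hour hand: 0 x 30 + 41 x 0.5 = 20.5 degrees
Minute hand: 41 x 6 = 246 degrees
Difference: |20.5 - 246| = 225.5 degrees
Smaller angle: 360 - 225.5 = 134.5 degrees

Final answer: 134.5 degrees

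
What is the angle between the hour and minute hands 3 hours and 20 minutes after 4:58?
First find the time 3 hours and 20 minutes after 4:58.
Total minutes: 4 x 60 + 58 + 3 x 60 + 20 = 498.
498 mod 720 = 498 minutes = 8:18.
Now compute the angle at 8:18:
Hour hand: 8 x 30 + 18 x 0.5 = 249 degrees
Minute hand: 18 x 6 = 108 degrees
Difference: |249 - 108| = 141 degrees
The angle is 141 degrees

Final answer: 141 degrees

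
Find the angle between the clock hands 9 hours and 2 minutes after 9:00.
First find the time 9 hours and 2 minutes after 9:00.
Total minutes: 9 x 60 + 0 + 9 x 60 + 2 = 1082.
1082 mod 720 = 362 minutes = 6:02.
Now compute the angle at 6:02:
Hour hand: 6 x 30 + 2 x 0.5 = 181 degrees
Minute hand: 2 x 6 = 12 degrees
Difference: |181 - 12| = 169 degrees
The angle is 169 degrees

Final answer: 169 degrees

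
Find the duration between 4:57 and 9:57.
From 4:57 to 9:57:
(9 x 60 + 57) - (4 x 60 + 57) = 597 - 297 = 300 minutes
= 5 hours

Final answer: 5 hours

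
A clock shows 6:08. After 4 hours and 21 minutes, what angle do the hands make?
First find the time 4 hours and 21 minutes after 6:08.
Total minutes: 6 x 60 + 8 + 4 x 60 + 21 = 629.
629 mod 720 = 629 minutes = 10:29.
Now compute the angle at 10:29:
Hour hand: 10 x 30 + 29 x 0.5 = 314.5 degrees
Minute hand: 29 x 6 = 174 degrees
Difference: |314.5 - 174| = 140.5 degrees
The angle is 140.5 degrees

Final answer: 140.5 degrees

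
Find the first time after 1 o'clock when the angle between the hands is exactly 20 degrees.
At t minutes past 1:00, the hour hand is at 30 x 1 + 0.5t degrees and the minute hand is at 6t degrees.
The smaller angle between them is 20 degrees when |30H - 5.5t| = 20 or |30H - 5.5t| = 340.
With H = 1, solve 30 x 1 - 5.5t = +/- target for each target:
  t = (30 x 1 - 20) / 5.5 = 1.82
  t = (30 x 1 + 20) / 5.5 = 9.09
  t = (30 x 1 - 340) / 5.5 = -56.36 (outside (0, 60))
  t = (30 x 1 + 340) / 5.5 = 67.27 (outside (0, 60))
Valid solutions in (0, 60): {1.82, 9.09} minutes.
The first occurrence is t = 1.82 minutes.
The hands form a 20-degree angle at 1.82 minutes past 1:00.

Final answer: 1.82 minutes past 1:00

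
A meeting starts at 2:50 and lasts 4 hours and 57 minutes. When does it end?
Starting time: 2:50
Adding 57 minutes to 50 minutes: 50 + 57 = 107 minutes = 1 hour and 47 minutes
Adding 4 hours: 2 + 4 + 1 (carry) = 7
Final time: 7:47

Final answer: 7:47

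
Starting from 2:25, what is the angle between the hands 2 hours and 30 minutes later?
First find the time 2 hours and 30 minutes after 2:25.
Total minutes: 2 x 60 + 25 + 2 x 60 + 30 = 295.
295 mod 720 = 295 minutes = 4:55.
Now compute the angle at 4:55:
Hour hand: 4 x 30 + 55 x 0.5 = 147.5 degrees
Minute hand: 55 x 6 = 330 degrees
Difference: |147.5 - 330| = 182.5 degrees
Smaller angle: 360 - 182.5 = 177.5 degrees

Final answer: 177.5 degrees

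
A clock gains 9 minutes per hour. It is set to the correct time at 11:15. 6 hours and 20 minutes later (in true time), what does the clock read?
For every 60 true minutes, the faulty clock advances 60 + 9 = 69 minutes.
True elapsed: 6 hours and 20 minutes = 380 minutes.
Faulty clock advances: 380 x 69/60 = 437 minutes (drift: 57 minutes ahead).
Shown time: 11:15 + 437 minutes = 6:32.

Final answer: 6:32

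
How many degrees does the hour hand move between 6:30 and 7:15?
The hour hand moves 0.5 degrees per minute.
Time elapsed: 7:15 - 6:30 = 45 minutes
Angular displacement: 45 x 0.5 = 22.5 degrees

Final answer: 22.5 degrees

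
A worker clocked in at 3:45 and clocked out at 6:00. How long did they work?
From 3:45 to 6:00:
(6 x 60 + 0) - (3 x 60 + 45) = 360 - 225 = 135 minutes
= 2 hours and 15 minutes

Final answer: 2 hours and 15 minutes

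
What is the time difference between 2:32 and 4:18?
From 2:32 to 4:18:
(4 x 60 + 18) - (2 x 60 + 32) = 258 - 152 = 106 minutes
= 1 hour and 46 minutes

Final answer: 1 hour and 46 minutes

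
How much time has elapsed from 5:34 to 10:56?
From 5:34 to 10:56:
(10 x 60 + 56) - (5 x 60 + 34) = 656 - 334 = 322 minutes
= 5 hours and 22 minutes

Final answer: 5 hours and 22 minutes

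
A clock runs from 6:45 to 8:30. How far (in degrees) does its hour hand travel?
The hour hand moves 0.5 degrees per minute.
Time elapsed: 8:30 - 6:45 = 105 minutes
Angular displacement: 105 x 0.5 = 52.5 degrees

Final answer: 52.5 degrees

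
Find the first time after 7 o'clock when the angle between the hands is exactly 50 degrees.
At t minutes past 7:00, the hour hand is at 30 x 7 + 0.5t degrees and the minute hand is at 6t degrees.
The smaller angle between them is 50 degrees when |30H - 5.5t| = 50 or |30H - 5.5t| = 310.
With H = 7, solve 30 x 7 - 5.5t = +/- target for each target:
  t = (30 x 7 - 50) / 5.5 = 29.09
  t = (30 x 7 + 50) / 5.5 = 47.27
  t = (30 x 7 - 310) / 5.5 = -18.18 (outside (0, 60))
  t = (30 x 7 + 310) / 5.5 = 94.55 (outside (0, 60))
Valid solutions in (0, 60): {29.09, 47.27} minutes.
The first occurrence is t = 29.09 minutes.
The hands form a 50-degree angle at 29.09 minutes past 7:00.

Final answer: 29.09 minutes past 7:00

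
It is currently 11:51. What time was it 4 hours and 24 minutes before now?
Starting time: 11:51 = 711 total minutes past 12:00
Subtracting: 4 hours and 24 minutes = 264 minutes
711 - 264 = 447 minutes
= 7 hours and 27 minutes past 12:00 = 7:27

Final answer: 7:27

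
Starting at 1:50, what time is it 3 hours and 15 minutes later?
Starting time: 1:50
Adding 15 minutes to 50 minutes: 50 + 15 = 65 minutes = 1 hour and 5 minutes
Adding 3 hours: 1 + 3 + 1 (carry) = 5
Final time: 5:05

Final answer: 5:05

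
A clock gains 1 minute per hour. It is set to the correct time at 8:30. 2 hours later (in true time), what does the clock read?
For every 60 true minutes, the faulty clock advances 60 + 1 = 61 minutes.
True elapsed: 2 hours = 120 minutes.
Faulty clock advances: 120 x 61/60 = 122 minutes (drift: 2 minutes ahead).
Shown time: 8:30 + 122 minutes = 10:32.

Final answer: 10:32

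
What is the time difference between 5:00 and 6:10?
From 5:00 to 6:10:
(6 x 60 + 10) - (5 x 60 + 0) = 370 - 300 = 70 minutes
= 1 hour and 10 minutes

Final answer: 1 hour and 10 minutes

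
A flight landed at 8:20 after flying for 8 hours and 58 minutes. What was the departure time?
Starting time: 8:20 = 500 total minutes past 12:00
Subtracting: 8 hours and 58 minutes = 538 minutes
500 - 538 = -38 (negative, add 12 hours = 720) = 682 minutes
= 11 hours and 22 minutes past 12:00 = 11:22

Final answer: 11:22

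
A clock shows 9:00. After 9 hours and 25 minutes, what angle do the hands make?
First find the time 9 hours and 25 minutes after 9:00.
Total minutes: 9 x 60 + 0 + 9 x 60 + 25 = 1105.
1105 mod 720 = 385 minutes = 6:25.
Now compute the angle at 6:25:
Hour hand: 6 x 30 + 25 x 0.5 = 192.5 degrees
Minute hand: 25 x 6 = 150 degrees
Difference: |192.5 - 150| = 42.5 degrees
The angle is 42.5 degrees

Final answer: 42.5 degrees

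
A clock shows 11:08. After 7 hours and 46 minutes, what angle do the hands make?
First find the time 7 hours and 46 minutes after 11:08.
Total minutes: 11 x 60 + 8 + 7 x 60 + 46 = 1134.
1134 mod 720 = 414 minutes = 6:54.
Now compute the angle at 6:54:
Hour hand: 6 x 30 + 54 x 0.5 = 207 degrees
Minute hand: 54 x 6 = 324 degrees
Difference: |207 - 324| = 117 degrees
The angle is 117 degrees

Final answer: 117 degrees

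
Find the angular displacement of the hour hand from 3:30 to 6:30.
The hour hand moves 0.5 degrees per minute.
Time elapsed: 6:30 - 3:30 = 180 minutes
Angular displacement: 180 x 0.5 = 90 degrees

Final answer: 90 degrees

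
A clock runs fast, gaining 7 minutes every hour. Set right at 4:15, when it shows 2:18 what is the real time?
For every 60 true minutes, the faulty clock advances 67 minutes, so 1 faulty-clock minute corresponds to 60/67 true minutes.
From 4:15 to 2:18 on the faulty dial is 603 minutes.
True elapsed: 603 x 60/67 = 540 minutes = 9 hours.
True time: 4:15 + 9 hours = 1:15.

Final answer: 1:15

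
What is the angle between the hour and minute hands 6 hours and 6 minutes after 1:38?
First find the time 6 hours and 6 minutes after 1:38.
Total minutes: 1 x 60 + 38 + 6 x 60 + 6 = 464.
464 mod 720 = 464 minutes = 7:44.
Now compute the angle at 7:44:
Hour hand: 7 x 30 + 44 x 0.5 = 232 degrees
Minute hand: 44 x 6 = 264 degrees
Difference: |232 - 264| = 32 degrees
The angle is 32 degrees

Final answer: 32 degrees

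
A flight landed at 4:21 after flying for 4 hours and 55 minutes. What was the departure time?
Starting time: 4:21 = 261 total minutes past 12:00
Subtracting: 4 hours and 55 minutes = 295 minutes
261 - 295 = -34 (negative, add 12 hours = 720) = 686 minutes
= 11 hours and 26 minutes past 12:00 = 11:26

Final answer: 11:26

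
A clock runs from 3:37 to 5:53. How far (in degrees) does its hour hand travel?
The hour hand moves 0.5 degrees per minute.
Time elapsed: 5:53 - 3:37 = 136 minutes
Angular displacement: 136 x 0.5 = 68 degrees

Final answer: 68 degrees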